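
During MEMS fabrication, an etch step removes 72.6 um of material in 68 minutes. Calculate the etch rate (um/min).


Step 1: Etch rate = depth / time
Step 2: rate = 72.6 / 68
rate = 1.068 um/min


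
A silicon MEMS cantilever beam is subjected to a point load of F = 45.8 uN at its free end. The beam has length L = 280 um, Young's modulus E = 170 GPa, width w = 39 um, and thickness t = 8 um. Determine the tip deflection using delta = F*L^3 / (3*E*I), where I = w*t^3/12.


Step 1: Calculate the second moment of area.
I = w * t^3 / 12 = 39 * 8^3 / 12 = 1664.0 um^4
Step 2: Convert E to consistent units (1 GPa = 1000 uN/um^2).
E = 170 GPa = 170000 uN/um^2
Step 3: Calculate tip deflection.
delta = F * L^3 / (3 * E * I)
delta = 45.8 * 280^3 / (3 * 170000 * 1664.0)
delta = 1.1847 um


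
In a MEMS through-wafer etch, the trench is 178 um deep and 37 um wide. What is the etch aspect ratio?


Step 1: AR = depth / width
Step 2: AR = 178 / 37
AR = 4.8


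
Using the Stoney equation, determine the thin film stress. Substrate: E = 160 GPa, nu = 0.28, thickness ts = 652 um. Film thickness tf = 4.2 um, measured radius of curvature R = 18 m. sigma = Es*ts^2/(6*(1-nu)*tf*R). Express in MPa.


Step 1: Compute numerator: Es * ts^2 = 160 * 652^2 = 68016640 (GPa*um^2)
Step 2: Compute denominator (R in um): 6*(1-nu)*tf*R = 6*0.72*4.2*18e6 = 326592000.0 (um^2)
Step 3: sigma (GPa) = 68016640 / 326592000.0 = 2.08262e-01 GPa
Step 4: Convert to MPa (x1000): sigma = 208.3 MPa


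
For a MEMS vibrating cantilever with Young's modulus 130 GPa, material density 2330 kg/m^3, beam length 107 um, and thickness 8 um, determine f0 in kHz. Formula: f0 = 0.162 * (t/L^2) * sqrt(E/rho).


Step 1: Convert units to SI.
t_SI = 8e-6 m, L_SI = 107e-6 m
Step 2: Calculate sqrt(E/rho).
sqrt(130e9 / 2330) = 7469.54 m/s
Step 3: Compute f0.
f0 = 0.162 * 8e-6 / (107e-6)^2 * 7469.54 = 845534.4 Hz = 845.53 kHz


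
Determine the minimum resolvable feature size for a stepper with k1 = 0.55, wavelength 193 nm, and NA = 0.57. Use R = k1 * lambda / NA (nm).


Step 1: Identify values: k1 = 0.55, lambda = 193 nm, NA = 0.57
Step 2: R = k1 * lambda / NA
R = 0.55 * 193 / 0.57
R = 186.2 nm


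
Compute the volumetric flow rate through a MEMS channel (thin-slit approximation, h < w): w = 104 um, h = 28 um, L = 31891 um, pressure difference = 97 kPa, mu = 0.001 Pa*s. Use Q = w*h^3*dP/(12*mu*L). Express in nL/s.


Step 1: Convert all dimensions to SI (meters).
w = 104e-6 m, h = 28e-6 m, L = 31891e-6 m, dP = 97e3 Pa
Step 2: Q = w * h^3 * dP / (12 * mu * L)
Q = 104e-6 * (28e-6)^3 * 97e3 / (12 * 0.001 * 31891e-6) = 5.7866842e-10 m^3/s
Step 3: Convert Q from m^3/s to nL/s (1 m^3 = 1e12 nL, so multiply by 1e12).
Q = 578.668 nL/s


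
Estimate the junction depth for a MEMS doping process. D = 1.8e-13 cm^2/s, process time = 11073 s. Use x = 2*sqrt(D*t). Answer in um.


Step 1: Compute D*t = 1.8e-13 * 11073 = 1.99314e-09 cm^2
Step 2: sqrt(D*t) = 4.4645e-05 cm
Step 3: x = 2 * 4.4645e-05 cm = 8.929e-05 cm
Step 4: Convert to um (1 cm = 1e4 um): x = 0.893 um


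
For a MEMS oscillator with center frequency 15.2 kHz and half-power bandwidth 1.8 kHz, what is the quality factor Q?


Step 1: Q = f0 / bandwidth
Step 2: Q = 15.2 / 1.8
Q = 8.4


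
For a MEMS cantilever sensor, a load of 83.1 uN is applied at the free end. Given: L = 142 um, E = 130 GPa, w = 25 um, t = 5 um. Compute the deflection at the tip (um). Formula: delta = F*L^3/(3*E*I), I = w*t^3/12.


Step 1: Calculate the second moment of area.
I = w * t^3 / 12 = 25 * 5^3 / 12 = 260.4167 um^4
Step 2: Convert E to consistent units (1 GPa = 1000 uN/um^2).
E = 130 GPa = 130000 uN/um^2
Step 3: Calculate tip deflection.
delta = F * L^3 / (3 * E * I)
delta = 83.1 * 142^3 / (3 * 130000 * 260.4167)
delta = 2.3428 um


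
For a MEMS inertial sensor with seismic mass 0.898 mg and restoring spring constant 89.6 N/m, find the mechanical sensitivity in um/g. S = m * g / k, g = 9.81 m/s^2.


Step 1: Convert mass: m = 0.898 mg = 8.98e-07 kg
Step 2: S = m * g / k = 8.98e-07 * 9.81 / 89.6
Step 3: S = 9.83e-08 m/g
Step 4: Convert to um/g: S = 0.098 um/g


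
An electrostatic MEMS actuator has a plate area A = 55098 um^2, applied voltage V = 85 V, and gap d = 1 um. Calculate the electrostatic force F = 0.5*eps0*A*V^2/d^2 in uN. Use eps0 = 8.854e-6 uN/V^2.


Step 1: Identify parameters.
eps0 = 8.854e-6 uN/V^2, A = 55098 um^2, V = 85 V, d = 1 um
Step 2: Compute V^2 = 85^2 = 7225
Step 3: Compute d^2 = 1^2 = 1
Step 4: F = 0.5 * 8.854e-6 * 55098 * 7225 / 1
F = 1762.314 uN


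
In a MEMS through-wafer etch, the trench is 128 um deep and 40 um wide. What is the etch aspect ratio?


Step 1: AR = depth / width
Step 2: AR = 128 / 40
AR = 3.2


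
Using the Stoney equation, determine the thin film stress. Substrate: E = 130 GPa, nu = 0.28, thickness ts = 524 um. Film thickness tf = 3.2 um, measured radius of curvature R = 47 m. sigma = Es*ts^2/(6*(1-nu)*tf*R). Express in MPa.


Step 1: Compute numerator: Es * ts^2 = 130 * 524^2 = 35694880 (GPa*um^2)
Step 2: Compute denominator (R in um): 6*(1-nu)*tf*R = 6*0.72*3.2*47e6 = 649728000.0 (um^2)
Step 3: sigma (GPa) = 35694880 / 649728000.0 = 5.4938e-02 GPa
Step 4: Convert to MPa (x1000): sigma = 54.9 MPa


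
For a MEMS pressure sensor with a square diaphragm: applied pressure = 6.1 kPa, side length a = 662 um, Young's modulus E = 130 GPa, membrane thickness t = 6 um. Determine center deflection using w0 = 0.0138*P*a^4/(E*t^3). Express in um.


Step 1: Convert pressure to compatible units (E is in GPa, so P in GPa).
P = 6.1 kPa = 6.1e-6 GPa
Step 2: Compute numerator: 0.0138 * P * a^4.
a^4 = 662^4 = 192057803536
numerator = 0.0138 * 6.1e-6 * 192057803536 = 1.61674e+04
Step 3: Compute denominator: E * t^3 = 130 * 6^3 = 28080
Step 4: w0 = numerator / denominator = 1.61674e+04 / 28080 = 0.5758 um


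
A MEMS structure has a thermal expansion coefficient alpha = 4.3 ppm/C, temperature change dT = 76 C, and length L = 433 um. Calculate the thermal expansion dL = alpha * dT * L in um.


Step 1: Convert CTE: alpha = 4.3 ppm/C = 4.3e-6 /C
Step 2: dL = 4.3e-6 * 76 * 433
dL = 0.1415 um


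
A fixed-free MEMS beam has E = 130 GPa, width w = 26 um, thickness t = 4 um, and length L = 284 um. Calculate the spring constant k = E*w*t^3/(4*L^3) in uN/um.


Step 1: Convert E to consistent units (1 GPa = 1000 uN/um^2).
E = 130 GPa = 130000 uN/um^2
Step 2: Compute t^3 = 4^3 = 64
Step 3: Compute L^3 = 284^3 = 22906304
Step 4: k = 130000 * 26 * 64 / (4 * 22906304)
k = 2.3609 uN/um


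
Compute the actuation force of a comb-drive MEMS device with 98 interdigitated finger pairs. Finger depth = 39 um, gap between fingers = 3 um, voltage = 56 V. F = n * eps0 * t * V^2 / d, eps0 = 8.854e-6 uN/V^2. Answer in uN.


Step 1: Parameters: n=98, eps0=8.854e-6 uN/V^2, t=39 um, V=56 V, d=3 um
Step 2: V^2 = 3136
Step 3: F = 98 * 8.854e-6 * 39 * 3136 / 3
F = 35.374 uN


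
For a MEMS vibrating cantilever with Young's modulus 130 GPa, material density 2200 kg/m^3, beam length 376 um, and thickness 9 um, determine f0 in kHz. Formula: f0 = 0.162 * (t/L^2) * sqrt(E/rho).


Step 1: Convert units to SI.
t_SI = 9e-6 m, L_SI = 376e-6 m
Step 2: Calculate sqrt(E/rho).
sqrt(130e9 / 2200) = 7687.06 m/s
Step 3: Compute f0.
f0 = 0.162 * 9e-6 / (376e-6)^2 * 7687.06 = 79276.1 Hz = 79.28 kHz


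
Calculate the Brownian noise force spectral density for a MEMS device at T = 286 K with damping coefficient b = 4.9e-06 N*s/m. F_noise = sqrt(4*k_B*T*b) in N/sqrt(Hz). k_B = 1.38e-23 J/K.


Step 1: Compute 4 * k_B * T * b
= 4 * 1.38e-23 * 286 * 4.9e-06
= 7.7357e-26 N^2/Hz
Step 2: F_noise = sqrt(7.7357e-26)
F_noise = 2.78e-13 N/sqrt(Hz)


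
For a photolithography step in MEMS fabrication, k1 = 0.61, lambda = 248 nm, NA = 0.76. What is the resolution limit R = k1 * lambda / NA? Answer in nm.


Step 1: Identify values: k1 = 0.61, lambda = 248 nm, NA = 0.76
Step 2: R = k1 * lambda / NA
R = 0.61 * 248 / 0.76
R = 199.1 nm


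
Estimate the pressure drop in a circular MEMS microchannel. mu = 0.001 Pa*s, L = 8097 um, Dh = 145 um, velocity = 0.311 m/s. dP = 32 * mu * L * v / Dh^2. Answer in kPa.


Step 1: Convert to SI: L = 8097e-6 m, Dh = 145e-6 m
Step 2: dP = 32 * 0.001 * 8097e-6 * 0.311 / (145e-6)^2
Step 3: dP = 3832.64 Pa
Step 4: Convert to kPa: dP = 3.83 kPa


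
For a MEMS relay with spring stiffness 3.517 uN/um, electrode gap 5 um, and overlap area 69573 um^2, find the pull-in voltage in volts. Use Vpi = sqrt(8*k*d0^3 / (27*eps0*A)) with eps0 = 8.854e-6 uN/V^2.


Step 1: Compute numerator: 8 * k * d0^3 = 8 * 3.517 * 5^3 = 3517.0
Step 2: Compute denominator: 27 * eps0 * A = 27 * 8.854e-6 * 69573 = 16.631982
Step 3: Vpi = sqrt(3517.0 / 16.631982)
Vpi = 14.54 V


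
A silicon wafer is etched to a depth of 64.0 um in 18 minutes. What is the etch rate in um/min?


Step 1: Etch rate = depth / time
Step 2: rate = 64.0 / 18
rate = 3.556 um/min


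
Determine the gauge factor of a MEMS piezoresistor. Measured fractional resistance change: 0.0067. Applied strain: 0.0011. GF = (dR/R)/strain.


Step 1: Identify values.
dR/R = 0.0067, strain = 0.0011
Step 2: GF = (dR/R) / strain = 0.0067 / 0.0011
GF = 6.1


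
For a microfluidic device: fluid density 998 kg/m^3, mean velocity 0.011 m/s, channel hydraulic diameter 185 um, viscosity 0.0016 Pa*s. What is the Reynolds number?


Step 1: Convert Dh to meters: Dh = 185e-6 m
Step 2: Re = rho * v * Dh / mu
Re = 998 * 0.011 * 185e-6 / 0.0016
Re = 1.269


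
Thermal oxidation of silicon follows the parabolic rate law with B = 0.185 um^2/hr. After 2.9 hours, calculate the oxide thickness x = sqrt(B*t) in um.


Step 1: Compute B*t = 0.185 * 2.9 = 0.5365
Step 2: x = sqrt(0.5365)
x = 0.732 um


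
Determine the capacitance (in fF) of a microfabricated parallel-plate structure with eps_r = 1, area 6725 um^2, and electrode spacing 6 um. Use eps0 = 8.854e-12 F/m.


Step 1: Convert area to m^2: A = 6725e-12 m^2
Step 2: Convert gap to m: d = 6e-6 m
Step 3: C = eps0 * eps_r * A / d
C = 8.854e-12 * 1 * 6725e-12 / 6e-6
Step 4: Convert to fF (multiply by 1e15).
C = 9.92 fF


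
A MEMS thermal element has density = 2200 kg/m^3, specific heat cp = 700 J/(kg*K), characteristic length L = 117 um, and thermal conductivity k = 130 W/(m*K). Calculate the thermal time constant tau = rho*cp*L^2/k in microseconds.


Step 1: Convert L to m: L = 117e-6 m
Step 2: L^2 = (117e-6)^2 = 1.3689e-08 m^2
Step 3: tau = 2200 * 700 * 1.3689e-08 / 130 = 1.62162e-04 s
Step 4: Convert to microseconds (multiply by 1e6).
tau = 162.162 us


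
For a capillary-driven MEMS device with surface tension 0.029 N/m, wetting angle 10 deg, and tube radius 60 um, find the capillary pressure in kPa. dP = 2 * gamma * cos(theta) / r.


Step 1: cos(10 deg) = 0.9848
Step 2: Convert r to m: r = 60e-6 m
Step 3: dP = 2 * 0.029 * 0.9848 / 60e-6 = 952.0 Pa
Step 4: Convert Pa to kPa (divide by 1000).
dP = 0.95 kPa


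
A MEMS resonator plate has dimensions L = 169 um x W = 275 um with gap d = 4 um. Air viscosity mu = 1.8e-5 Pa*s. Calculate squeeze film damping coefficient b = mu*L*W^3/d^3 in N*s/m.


Step 1: Convert to SI.
L = 169e-6 m, W = 275e-6 m, d = 4e-6 m
Step 2: W^3 = (275e-6)^3 = 2.08e-11 m^3
Step 3: d^3 = (4e-6)^3 = 6.40e-17 m^3
Step 4: b = 1.8e-5 * 169e-6 * 2.08e-11 / 6.40e-17
b = 9.89e-04 N*s/m


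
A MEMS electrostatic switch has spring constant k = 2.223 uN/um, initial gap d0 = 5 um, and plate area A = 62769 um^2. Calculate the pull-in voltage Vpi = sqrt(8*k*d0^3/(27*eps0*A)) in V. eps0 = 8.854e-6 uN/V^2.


Step 1: Compute numerator: 8 * k * d0^3 = 8 * 2.223 * 5^3 = 2223.0
Step 2: Compute denominator: 27 * eps0 * A = 27 * 8.854e-6 * 62769 = 15.005432
Step 3: Vpi = sqrt(2223.0 / 15.005432)
Vpi = 12.17 V


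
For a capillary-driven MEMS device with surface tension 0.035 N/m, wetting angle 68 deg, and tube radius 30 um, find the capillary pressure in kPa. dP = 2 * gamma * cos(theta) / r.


Step 1: cos(68 deg) = 0.3746
Step 2: Convert r to m: r = 30e-6 m
Step 3: dP = 2 * 0.035 * 0.3746 / 30e-6 = 874.1 Pa
Step 4: Convert Pa to kPa (divide by 1000).
dP = 0.87 kPa


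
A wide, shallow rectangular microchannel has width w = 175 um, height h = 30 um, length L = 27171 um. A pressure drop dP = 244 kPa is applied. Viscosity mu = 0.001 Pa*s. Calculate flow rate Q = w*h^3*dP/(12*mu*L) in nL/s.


Step 1: Convert all dimensions to SI (meters).
w = 175e-6 m, h = 30e-6 m, L = 27171e-6 m, dP = 244e3 Pa
Step 2: Q = w * h^3 * dP / (12 * mu * L)
Q = 175e-6 * (30e-6)^3 * 244e3 / (12 * 0.001 * 27171e-6) = 3.53593905e-09 m^3/s
Step 3: Convert Q from m^3/s to nL/s (1 m^3 = 1e12 nL, so multiply by 1e12).
Q = 3535.939 nL/s


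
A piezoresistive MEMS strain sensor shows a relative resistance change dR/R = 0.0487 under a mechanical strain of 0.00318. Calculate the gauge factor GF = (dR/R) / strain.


Step 1: Identify values.
dR/R = 0.0487, strain = 0.00318
Step 2: GF = (dR/R) / strain = 0.0487 / 0.00318
GF = 15.3


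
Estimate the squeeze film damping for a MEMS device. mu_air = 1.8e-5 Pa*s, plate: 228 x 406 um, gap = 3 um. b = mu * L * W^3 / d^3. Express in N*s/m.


Step 1: Convert to SI.
L = 228e-6 m, W = 406e-6 m, d = 3e-6 m
Step 2: W^3 = (406e-6)^3 = 6.69e-11 m^3
Step 3: d^3 = (3e-6)^3 = 2.70e-17 m^3
Step 4: b = 1.8e-5 * 228e-6 * 6.69e-11 / 2.70e-17
b = 1.02e-02 N*s/m


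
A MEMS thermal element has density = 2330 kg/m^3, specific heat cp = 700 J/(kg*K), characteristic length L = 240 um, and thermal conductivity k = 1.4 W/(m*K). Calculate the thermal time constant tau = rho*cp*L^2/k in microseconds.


Step 1: Convert L to m: L = 240e-6 m
Step 2: L^2 = (240e-6)^2 = 5.76e-08 m^2
Step 3: tau = 2330 * 700 * 5.76e-08 / 1.4 = 6.7104e-02 s
Step 4: Convert to microseconds (multiply by 1e6).
tau = 67104.0 us


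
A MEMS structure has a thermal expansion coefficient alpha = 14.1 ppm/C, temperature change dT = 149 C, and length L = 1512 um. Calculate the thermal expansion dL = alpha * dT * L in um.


Step 1: Convert CTE: alpha = 14.1 ppm/C = 14.1e-6 /C
Step 2: dL = 14.1e-6 * 149 * 1512
dL = 3.1766 um


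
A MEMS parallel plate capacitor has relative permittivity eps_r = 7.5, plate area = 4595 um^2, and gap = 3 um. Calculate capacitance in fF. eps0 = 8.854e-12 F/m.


Step 1: Convert area to m^2: A = 4595e-12 m^2
Step 2: Convert gap to m: d = 3e-6 m
Step 3: C = eps0 * eps_r * A / d
C = 8.854e-12 * 7.5 * 4595e-12 / 3e-6
Step 4: Convert to fF (multiply by 1e15).
C = 101.71 fF


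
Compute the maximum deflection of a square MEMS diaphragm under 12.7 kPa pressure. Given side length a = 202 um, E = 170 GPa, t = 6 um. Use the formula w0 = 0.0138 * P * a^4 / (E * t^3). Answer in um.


Step 1: Convert pressure to compatible units (E is in GPa, so P in GPa).
P = 12.7 kPa = 12.7e-6 GPa
Step 2: Compute numerator: 0.0138 * P * a^4.
a^4 = 202^4 = 1664966416
numerator = 0.0138 * 12.7e-6 * 1664966416 = 2.918e+02
Step 3: Compute denominator: E * t^3 = 170 * 6^3 = 36720
Step 4: w0 = numerator / denominator = 2.918e+02 / 36720 = 0.0079 um


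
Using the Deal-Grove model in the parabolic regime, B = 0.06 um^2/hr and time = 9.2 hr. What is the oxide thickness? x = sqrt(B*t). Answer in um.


Step 1: Compute B*t = 0.06 * 9.2 = 0.552
Step 2: x = sqrt(0.552)
x = 0.743 um


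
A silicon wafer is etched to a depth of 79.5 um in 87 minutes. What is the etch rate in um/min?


Step 1: Etch rate = depth / time
Step 2: rate = 79.5 / 87
rate = 0.914 um/min


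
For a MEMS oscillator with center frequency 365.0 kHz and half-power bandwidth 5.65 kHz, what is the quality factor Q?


Step 1: Q = f0 / bandwidth
Step 2: Q = 365.0 / 5.65
Q = 64.6


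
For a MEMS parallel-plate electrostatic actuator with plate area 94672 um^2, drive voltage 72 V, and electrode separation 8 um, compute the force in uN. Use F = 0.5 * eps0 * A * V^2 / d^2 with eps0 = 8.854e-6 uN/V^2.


Step 1: Identify parameters.
eps0 = 8.854e-6 uN/V^2, A = 94672 um^2, V = 72 V, d = 8 um
Step 2: Compute V^2 = 72^2 = 5184
Step 3: Compute d^2 = 8^2 = 64
Step 4: F = 0.5 * 8.854e-6 * 94672 * 5184 / 64
F = 33.948 uN


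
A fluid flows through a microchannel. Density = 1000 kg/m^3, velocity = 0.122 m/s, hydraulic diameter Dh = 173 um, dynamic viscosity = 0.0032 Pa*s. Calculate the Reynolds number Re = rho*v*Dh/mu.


Step 1: Convert Dh to meters: Dh = 173e-6 m
Step 2: Re = rho * v * Dh / mu
Re = 1000 * 0.122 * 173e-6 / 0.0032
Re = 6.596


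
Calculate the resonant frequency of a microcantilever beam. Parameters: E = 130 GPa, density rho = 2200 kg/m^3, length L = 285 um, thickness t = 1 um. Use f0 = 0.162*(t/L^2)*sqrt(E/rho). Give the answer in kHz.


Step 1: Convert units to SI.
t_SI = 1e-6 m, L_SI = 285e-6 m
Step 2: Calculate sqrt(E/rho).
sqrt(130e9 / 2200) = 7687.06 m/s
Step 3: Compute f0.
f0 = 0.162 * 1e-6 / (285e-6)^2 * 7687.06 = 15331.5 Hz = 15.33 kHz


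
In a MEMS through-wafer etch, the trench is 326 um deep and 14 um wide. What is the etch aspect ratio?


Step 1: AR = depth / width
Step 2: AR = 326 / 14
AR = 23.3


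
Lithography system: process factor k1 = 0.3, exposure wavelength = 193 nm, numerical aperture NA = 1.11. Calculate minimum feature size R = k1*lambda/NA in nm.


Step 1: Identify values: k1 = 0.3, lambda = 193 nm, NA = 1.11
Step 2: R = k1 * lambda / NA
R = 0.3 * 193 / 1.11
R = 52.2 nm


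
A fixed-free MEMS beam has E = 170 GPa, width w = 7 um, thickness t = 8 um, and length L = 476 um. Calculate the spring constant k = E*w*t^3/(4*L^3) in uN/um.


Step 1: Convert E to consistent units (1 GPa = 1000 uN/um^2).
E = 170 GPa = 170000 uN/um^2
Step 2: Compute t^3 = 8^3 = 512
Step 3: Compute L^3 = 476^3 = 107850176
Step 4: k = 170000 * 7 * 512 / (4 * 107850176)
k = 1.4123 uN/um


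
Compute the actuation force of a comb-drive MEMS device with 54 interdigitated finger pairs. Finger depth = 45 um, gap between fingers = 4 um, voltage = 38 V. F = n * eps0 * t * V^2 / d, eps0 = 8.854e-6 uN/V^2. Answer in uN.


Step 1: Parameters: n=54, eps0=8.854e-6 uN/V^2, t=45 um, V=38 V, d=4 um
Step 2: V^2 = 1444
Step 3: F = 54 * 8.854e-6 * 45 * 1444 / 4
F = 7.767 uN


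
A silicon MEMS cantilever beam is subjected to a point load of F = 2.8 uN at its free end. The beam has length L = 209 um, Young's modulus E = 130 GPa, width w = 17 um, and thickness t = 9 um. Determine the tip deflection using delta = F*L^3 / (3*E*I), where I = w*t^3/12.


Step 1: Calculate the second moment of area.
I = w * t^3 / 12 = 17 * 9^3 / 12 = 1032.75 um^4
Step 2: Convert E to consistent units (1 GPa = 1000 uN/um^2).
E = 130 GPa = 130000 uN/um^2
Step 3: Calculate tip deflection.
delta = F * L^3 / (3 * E * I)
delta = 2.8 * 209^3 / (3 * 130000 * 1032.75)
delta = 0.0635 um


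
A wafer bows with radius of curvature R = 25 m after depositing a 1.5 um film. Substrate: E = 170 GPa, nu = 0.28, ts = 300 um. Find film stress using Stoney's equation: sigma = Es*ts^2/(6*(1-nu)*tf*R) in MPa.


Step 1: Compute numerator: Es * ts^2 = 170 * 300^2 = 15300000 (GPa*um^2)
Step 2: Compute denominator (R in um): 6*(1-nu)*tf*R = 6*0.72*1.5*25e6 = 162000000.0 (um^2)
Step 3: sigma (GPa) = 15300000 / 162000000.0 = 9.4444e-02 GPa
Step 4: Convert to MPa (x1000): sigma = 94.4 MPa


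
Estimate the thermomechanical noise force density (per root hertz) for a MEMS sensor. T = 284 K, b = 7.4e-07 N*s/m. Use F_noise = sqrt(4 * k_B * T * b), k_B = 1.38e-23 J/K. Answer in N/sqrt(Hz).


Step 1: Compute 4 * k_B * T * b
= 4 * 1.38e-23 * 284 * 7.4e-07
= 1.1601e-26 N^2/Hz
Step 2: F_noise = sqrt(1.1601e-26)
F_noise = 1.08e-13 N/sqrt(Hz)


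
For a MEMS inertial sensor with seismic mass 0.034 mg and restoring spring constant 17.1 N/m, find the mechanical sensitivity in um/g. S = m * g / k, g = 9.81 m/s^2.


Step 1: Convert mass: m = 0.034 mg = 3.40e-08 kg
Step 2: S = m * g / k = 3.40e-08 * 9.81 / 17.1
Step 3: S = 1.95e-08 m/g
Step 4: Convert to um/g: S = 0.02 um/g


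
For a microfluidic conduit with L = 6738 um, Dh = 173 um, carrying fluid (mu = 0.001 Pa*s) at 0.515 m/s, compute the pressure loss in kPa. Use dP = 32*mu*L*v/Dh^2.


Step 1: Convert to SI: L = 6738e-6 m, Dh = 173e-6 m
Step 2: dP = 32 * 0.001 * 6738e-6 * 0.515 / (173e-6)^2
Step 3: dP = 3710.19 Pa
Step 4: Convert to kPa: dP = 3.71 kPa


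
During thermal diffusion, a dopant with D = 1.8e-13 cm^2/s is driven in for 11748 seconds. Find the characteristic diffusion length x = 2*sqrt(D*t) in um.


Step 1: Compute D*t = 1.8e-13 * 11748 = 2.11464e-09 cm^2
Step 2: sqrt(D*t) = 4.599e-05 cm
Step 3: x = 2 * 4.599e-05 cm = 9.198e-05 cm
Step 4: Convert to um (1 cm = 1e4 um): x = 0.92 um


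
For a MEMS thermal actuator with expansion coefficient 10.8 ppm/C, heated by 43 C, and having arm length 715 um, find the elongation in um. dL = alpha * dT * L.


Step 1: Convert CTE: alpha = 10.8 ppm/C = 10.8e-6 /C
Step 2: dL = 10.8e-6 * 43 * 715
dL = 0.332 um


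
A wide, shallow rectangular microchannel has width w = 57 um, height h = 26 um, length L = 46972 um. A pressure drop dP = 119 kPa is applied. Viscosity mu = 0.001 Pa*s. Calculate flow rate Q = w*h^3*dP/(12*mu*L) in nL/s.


Step 1: Convert all dimensions to SI (meters).
w = 57e-6 m, h = 26e-6 m, L = 46972e-6 m, dP = 119e3 Pa
Step 2: Q = w * h^3 * dP / (12 * mu * L)
Q = 57e-6 * (26e-6)^3 * 119e3 / (12 * 0.001 * 46972e-6) = 2.1150545e-10 m^3/s
Step 3: Convert Q from m^3/s to nL/s (1 m^3 = 1e12 nL, so multiply by 1e12).
Q = 211.505 nL/s


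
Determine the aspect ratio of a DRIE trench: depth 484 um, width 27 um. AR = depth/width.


Step 1: AR = depth / width
Step 2: AR = 484 / 27
AR = 17.9


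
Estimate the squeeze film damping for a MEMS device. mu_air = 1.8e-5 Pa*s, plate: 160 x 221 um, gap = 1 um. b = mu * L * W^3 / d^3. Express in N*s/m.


Step 1: Convert to SI.
L = 160e-6 m, W = 221e-6 m, d = 1e-6 m
Step 2: W^3 = (221e-6)^3 = 1.08e-11 m^3
Step 3: d^3 = (1e-6)^3 = 1.00e-18 m^3
Step 4: b = 1.8e-5 * 160e-6 * 1.08e-11 / 1.00e-18
b = 3.11e-02 N*s/m


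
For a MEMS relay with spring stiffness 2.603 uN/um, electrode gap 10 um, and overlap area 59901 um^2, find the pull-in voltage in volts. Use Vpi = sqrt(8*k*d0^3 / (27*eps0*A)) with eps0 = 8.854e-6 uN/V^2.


Step 1: Compute numerator: 8 * k * d0^3 = 8 * 2.603 * 10^3 = 20824.0
Step 2: Compute denominator: 27 * eps0 * A = 27 * 8.854e-6 * 59901 = 14.319813
Step 3: Vpi = sqrt(20824.0 / 14.319813)
Vpi = 38.13 V


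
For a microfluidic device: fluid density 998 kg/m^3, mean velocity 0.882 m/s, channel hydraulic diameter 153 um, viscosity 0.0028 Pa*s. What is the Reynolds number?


Step 1: Convert Dh to meters: Dh = 153e-6 m
Step 2: Re = rho * v * Dh / mu
Re = 998 * 0.882 * 153e-6 / 0.0028
Re = 48.099


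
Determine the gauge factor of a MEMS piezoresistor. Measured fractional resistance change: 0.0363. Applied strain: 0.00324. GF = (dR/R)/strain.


Step 1: Identify values.
dR/R = 0.0363, strain = 0.00324
Step 2: GF = (dR/R) / strain = 0.0363 / 0.00324
GF = 11.2


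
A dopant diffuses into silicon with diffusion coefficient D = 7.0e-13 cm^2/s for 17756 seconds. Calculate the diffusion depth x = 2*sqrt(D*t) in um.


Step 1: Compute D*t = 7.0e-13 * 17756 = 1.24292e-08 cm^2
Step 2: sqrt(D*t) = 1.1149e-04 cm
Step 3: x = 2 * 1.1149e-04 cm = 2.2298e-04 cm
Step 4: Convert to um (1 cm = 1e4 um): x = 2.23 um


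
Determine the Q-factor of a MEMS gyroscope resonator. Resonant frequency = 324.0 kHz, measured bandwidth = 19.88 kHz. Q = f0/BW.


Step 1: Q = f0 / bandwidth
Step 2: Q = 324.0 / 19.88
Q = 16.3


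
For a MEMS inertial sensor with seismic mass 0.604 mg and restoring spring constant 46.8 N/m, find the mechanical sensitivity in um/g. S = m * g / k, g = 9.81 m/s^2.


Step 1: Convert mass: m = 0.604 mg = 6.04e-07 kg
Step 2: S = m * g / k = 6.04e-07 * 9.81 / 46.8
Step 3: S = 1.27e-07 m/g
Step 4: Convert to um/g: S = 0.127 um/g


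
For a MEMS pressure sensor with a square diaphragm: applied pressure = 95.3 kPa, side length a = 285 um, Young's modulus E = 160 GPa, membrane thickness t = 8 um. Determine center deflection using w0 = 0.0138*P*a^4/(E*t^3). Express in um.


Step 1: Convert pressure to compatible units (E is in GPa, so P in GPa).
P = 95.3 kPa = 95.3e-6 GPa
Step 2: Compute numerator: 0.0138 * P * a^4.
a^4 = 285^4 = 6597500625
numerator = 0.0138 * 95.3e-6 * 6597500625 = 8.67664e+03
Step 3: Compute denominator: E * t^3 = 160 * 8^3 = 81920
Step 4: w0 = numerator / denominator = 8.67664e+03 / 81920 = 0.1059 um


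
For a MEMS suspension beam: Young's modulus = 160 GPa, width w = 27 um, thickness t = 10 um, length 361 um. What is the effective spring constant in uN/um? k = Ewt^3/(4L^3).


Step 1: Convert E to consistent units (1 GPa = 1000 uN/um^2).
E = 160 GPa = 160000 uN/um^2
Step 2: Compute t^3 = 10^3 = 1000
Step 3: Compute L^3 = 361^3 = 47045881
Step 4: k = 160000 * 27 * 1000 / (4 * 47045881)
k = 22.9563 uN/um


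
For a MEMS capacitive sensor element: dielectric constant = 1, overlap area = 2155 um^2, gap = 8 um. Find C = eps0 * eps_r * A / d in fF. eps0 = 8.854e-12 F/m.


Step 1: Convert area to m^2: A = 2155e-12 m^2
Step 2: Convert gap to m: d = 8e-6 m
Step 3: C = eps0 * eps_r * A / d
C = 8.854e-12 * 1 * 2155e-12 / 8e-6
Step 4: Convert to fF (multiply by 1e15).
C = 2.39 fF


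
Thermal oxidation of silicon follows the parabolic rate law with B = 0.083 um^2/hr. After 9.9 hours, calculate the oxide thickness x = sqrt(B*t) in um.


Step 1: Compute B*t = 0.083 * 9.9 = 0.8217
Step 2: x = sqrt(0.8217)
x = 0.906 um


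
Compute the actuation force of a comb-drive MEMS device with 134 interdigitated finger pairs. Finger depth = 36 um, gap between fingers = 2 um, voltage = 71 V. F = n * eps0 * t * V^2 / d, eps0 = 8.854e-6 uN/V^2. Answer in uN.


Step 1: Parameters: n=134, eps0=8.854e-6 uN/V^2, t=36 um, V=71 V, d=2 um
Step 2: V^2 = 5041
Step 3: F = 134 * 8.854e-6 * 36 * 5041 / 2
F = 107.655 uN


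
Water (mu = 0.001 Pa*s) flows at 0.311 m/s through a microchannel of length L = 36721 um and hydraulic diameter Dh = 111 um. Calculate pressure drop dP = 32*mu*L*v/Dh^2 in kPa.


Step 1: Convert to SI: L = 36721e-6 m, Dh = 111e-6 m
Step 2: dP = 32 * 0.001 * 36721e-6 * 0.311 / (111e-6)^2
Step 3: dP = 29660.53 Pa
Step 4: Convert to kPa: dP = 29.66 kPa


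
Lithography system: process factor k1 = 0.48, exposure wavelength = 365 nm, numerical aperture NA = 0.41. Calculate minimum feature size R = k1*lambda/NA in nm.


Step 1: Identify values: k1 = 0.48, lambda = 365 nm, NA = 0.41
Step 2: R = k1 * lambda / NA
R = 0.48 * 365 / 0.41
R = 427.3 nm


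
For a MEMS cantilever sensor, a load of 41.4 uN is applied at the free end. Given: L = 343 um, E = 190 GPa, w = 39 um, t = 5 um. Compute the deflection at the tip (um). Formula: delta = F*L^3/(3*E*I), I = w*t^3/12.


Step 1: Calculate the second moment of area.
I = w * t^3 / 12 = 39 * 5^3 / 12 = 406.25 um^4
Step 2: Convert E to consistent units (1 GPa = 1000 uN/um^2).
E = 190 GPa = 190000 uN/um^2
Step 3: Calculate tip deflection.
delta = F * L^3 / (3 * E * I)
delta = 41.4 * 343^3 / (3 * 190000 * 406.25)
delta = 7.2146 um


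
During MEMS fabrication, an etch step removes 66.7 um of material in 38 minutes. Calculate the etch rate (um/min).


Step 1: Etch rate = depth / time
Step 2: rate = 66.7 / 38
rate = 1.755 um/min


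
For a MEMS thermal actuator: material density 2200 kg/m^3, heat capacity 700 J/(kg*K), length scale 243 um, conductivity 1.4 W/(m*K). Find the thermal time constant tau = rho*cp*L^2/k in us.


Step 1: Convert L to m: L = 243e-6 m
Step 2: L^2 = (243e-6)^2 = 5.9049e-08 m^2
Step 3: tau = 2200 * 700 * 5.9049e-08 / 1.4 = 6.49539e-02 s
Step 4: Convert to microseconds (multiply by 1e6).
tau = 64953.9 us


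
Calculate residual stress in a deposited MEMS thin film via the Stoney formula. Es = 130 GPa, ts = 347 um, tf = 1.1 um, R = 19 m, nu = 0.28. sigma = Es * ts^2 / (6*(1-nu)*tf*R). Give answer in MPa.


Step 1: Compute numerator: Es * ts^2 = 130 * 347^2 = 15653170 (GPa*um^2)
Step 2: Compute denominator (R in um): 6*(1-nu)*tf*R = 6*0.72*1.1*19e6 = 90288000.0 (um^2)
Step 3: sigma (GPa) = 15653170 / 90288000.0 = 1.73369e-01 GPa
Step 4: Convert to MPa (x1000): sigma = 173.4 MPa


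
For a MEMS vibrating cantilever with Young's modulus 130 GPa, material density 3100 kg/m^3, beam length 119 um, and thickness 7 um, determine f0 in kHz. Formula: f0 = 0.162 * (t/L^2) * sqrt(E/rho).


Step 1: Convert units to SI.
t_SI = 7e-6 m, L_SI = 119e-6 m
Step 2: Calculate sqrt(E/rho).
sqrt(130e9 / 3100) = 6475.76 m/s
Step 3: Compute f0.
f0 = 0.162 * 7e-6 / (119e-6)^2 * 6475.76 = 518573.0 Hz = 518.57 kHz


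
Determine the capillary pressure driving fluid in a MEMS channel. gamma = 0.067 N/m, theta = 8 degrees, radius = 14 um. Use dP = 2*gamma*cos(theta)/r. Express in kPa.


Step 1: cos(8 deg) = 0.9903
Step 2: Convert r to m: r = 14e-6 m
Step 3: dP = 2 * 0.067 * 0.9903 / 14e-6 = 9478.6 Pa
Step 4: Convert Pa to kPa (divide by 1000).
dP = 9.48 kPa


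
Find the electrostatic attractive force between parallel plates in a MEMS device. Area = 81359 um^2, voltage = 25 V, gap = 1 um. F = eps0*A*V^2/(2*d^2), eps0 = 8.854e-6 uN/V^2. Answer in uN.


Step 1: Identify parameters.
eps0 = 8.854e-6 uN/V^2, A = 81359 um^2, V = 25 V, d = 1 um
Step 2: Compute V^2 = 25^2 = 625
Step 3: Compute d^2 = 1^2 = 1
Step 4: F = 0.5 * 8.854e-6 * 81359 * 625 / 1
F = 225.11 uN


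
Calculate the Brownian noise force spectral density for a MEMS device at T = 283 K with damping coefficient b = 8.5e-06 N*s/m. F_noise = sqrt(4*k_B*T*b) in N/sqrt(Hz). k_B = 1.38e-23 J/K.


Step 1: Compute 4 * k_B * T * b
= 4 * 1.38e-23 * 283 * 8.5e-06
= 1.3278e-25 N^2/Hz
Step 2: F_noise = sqrt(1.3278e-25)
F_noise = 3.64e-13 N/sqrt(Hz)


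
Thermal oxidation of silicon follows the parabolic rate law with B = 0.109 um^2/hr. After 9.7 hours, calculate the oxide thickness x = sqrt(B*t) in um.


Step 1: Compute B*t = 0.109 * 9.7 = 1.0573
Step 2: x = sqrt(1.0573)
x = 1.028 um


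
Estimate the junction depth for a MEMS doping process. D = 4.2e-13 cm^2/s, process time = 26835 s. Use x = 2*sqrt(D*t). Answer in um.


Step 1: Compute D*t = 4.2e-13 * 26835 = 1.12707e-08 cm^2
Step 2: sqrt(D*t) = 1.06164e-04 cm
Step 3: x = 2 * 1.06164e-04 cm = 2.12328e-04 cm
Step 4: Convert to um (1 cm = 1e4 um): x = 2.123 um


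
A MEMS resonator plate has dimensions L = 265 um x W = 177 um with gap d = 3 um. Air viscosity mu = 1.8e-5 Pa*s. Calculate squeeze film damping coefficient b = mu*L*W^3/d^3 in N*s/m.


Step 1: Convert to SI.
L = 265e-6 m, W = 177e-6 m, d = 3e-6 m
Step 2: W^3 = (177e-6)^3 = 5.55e-12 m^3
Step 3: d^3 = (3e-6)^3 = 2.70e-17 m^3
Step 4: b = 1.8e-5 * 265e-6 * 5.55e-12 / 2.70e-17
b = 9.80e-04 N*s/m


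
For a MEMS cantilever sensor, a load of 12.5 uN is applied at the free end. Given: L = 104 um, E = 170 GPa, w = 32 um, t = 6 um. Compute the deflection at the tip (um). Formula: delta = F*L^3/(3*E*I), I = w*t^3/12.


Step 1: Calculate the second moment of area.
I = w * t^3 / 12 = 32 * 6^3 / 12 = 576.0 um^4
Step 2: Convert E to consistent units (1 GPa = 1000 uN/um^2).
E = 170 GPa = 170000 uN/um^2
Step 3: Calculate tip deflection.
delta = F * L^3 / (3 * E * I)
delta = 12.5 * 104^3 / (3 * 170000 * 576.0)
delta = 0.0479 um


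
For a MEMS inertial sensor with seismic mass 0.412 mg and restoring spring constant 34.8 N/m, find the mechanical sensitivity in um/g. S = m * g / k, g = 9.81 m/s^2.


Step 1: Convert mass: m = 0.412 mg = 4.12e-07 kg
Step 2: S = m * g / k = 4.12e-07 * 9.81 / 34.8
Step 3: S = 1.16e-07 m/g
Step 4: Convert to um/g: S = 0.116 um/g


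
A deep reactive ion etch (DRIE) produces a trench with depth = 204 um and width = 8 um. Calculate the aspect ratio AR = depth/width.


Step 1: AR = depth / width
Step 2: AR = 204 / 8
AR = 25.5


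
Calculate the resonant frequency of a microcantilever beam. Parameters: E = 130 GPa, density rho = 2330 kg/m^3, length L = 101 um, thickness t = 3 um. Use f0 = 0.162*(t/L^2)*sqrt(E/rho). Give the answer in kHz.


Step 1: Convert units to SI.
t_SI = 3e-6 m, L_SI = 101e-6 m
Step 2: Calculate sqrt(E/rho).
sqrt(130e9 / 2330) = 7469.54 m/s
Step 3: Compute f0.
f0 = 0.162 * 3e-6 / (101e-6)^2 * 7469.54 = 355866.7 Hz = 355.87 kHz


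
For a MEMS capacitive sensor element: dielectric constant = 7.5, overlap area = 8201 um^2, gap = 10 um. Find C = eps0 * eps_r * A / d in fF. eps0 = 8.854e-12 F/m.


Step 1: Convert area to m^2: A = 8201e-12 m^2
Step 2: Convert gap to m: d = 10e-6 m
Step 3: C = eps0 * eps_r * A / d
C = 8.854e-12 * 7.5 * 8201e-12 / 10e-6
Step 4: Convert to fF (multiply by 1e15).
C = 54.46 fF


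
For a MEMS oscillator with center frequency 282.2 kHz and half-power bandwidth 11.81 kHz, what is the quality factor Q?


Step 1: Q = f0 / bandwidth
Step 2: Q = 282.2 / 11.81
Q = 23.9


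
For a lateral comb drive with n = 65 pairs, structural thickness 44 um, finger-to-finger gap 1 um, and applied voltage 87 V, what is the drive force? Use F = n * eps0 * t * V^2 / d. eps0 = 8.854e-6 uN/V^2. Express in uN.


Step 1: Parameters: n=65, eps0=8.854e-6 uN/V^2, t=44 um, V=87 V, d=1 um
Step 2: V^2 = 7569
Step 3: F = 65 * 8.854e-6 * 44 * 7569 / 1
F = 191.666 uN


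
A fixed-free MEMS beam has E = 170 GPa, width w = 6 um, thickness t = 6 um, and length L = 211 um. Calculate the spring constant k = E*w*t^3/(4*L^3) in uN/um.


Step 1: Convert E to consistent units (1 GPa = 1000 uN/um^2).
E = 170 GPa = 170000 uN/um^2
Step 2: Compute t^3 = 6^3 = 216
Step 3: Compute L^3 = 211^3 = 9393931
Step 4: k = 170000 * 6 * 216 / (4 * 9393931)
k = 5.8634 uN/um


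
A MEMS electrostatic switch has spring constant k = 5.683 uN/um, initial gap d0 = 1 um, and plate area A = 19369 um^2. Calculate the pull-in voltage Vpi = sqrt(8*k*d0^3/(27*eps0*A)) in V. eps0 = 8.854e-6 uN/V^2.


Step 1: Compute numerator: 8 * k * d0^3 = 8 * 5.683 * 1^3 = 45.464
Step 2: Compute denominator: 27 * eps0 * A = 27 * 8.854e-6 * 19369 = 4.630314
Step 3: Vpi = sqrt(45.464 / 4.630314)
Vpi = 3.13 V


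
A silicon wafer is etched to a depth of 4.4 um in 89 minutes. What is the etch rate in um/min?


Step 1: Etch rate = depth / time
Step 2: rate = 4.4 / 89
rate = 0.049 um/min


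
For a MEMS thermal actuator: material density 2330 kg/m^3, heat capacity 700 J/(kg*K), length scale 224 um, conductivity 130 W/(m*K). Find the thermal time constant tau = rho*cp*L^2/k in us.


Step 1: Convert L to m: L = 224e-6 m
Step 2: L^2 = (224e-6)^2 = 5.0176e-08 m^2
Step 3: tau = 2330 * 700 * 5.0176e-08 / 130 = 6.2951582e-04 s
Step 4: Convert to microseconds (multiply by 1e6).
tau = 629.516 us


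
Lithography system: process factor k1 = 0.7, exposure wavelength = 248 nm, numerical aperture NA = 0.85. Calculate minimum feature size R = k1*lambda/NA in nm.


Step 1: Identify values: k1 = 0.7, lambda = 248 nm, NA = 0.85
Step 2: R = k1 * lambda / NA
R = 0.7 * 248 / 0.85
R = 204.2 nm


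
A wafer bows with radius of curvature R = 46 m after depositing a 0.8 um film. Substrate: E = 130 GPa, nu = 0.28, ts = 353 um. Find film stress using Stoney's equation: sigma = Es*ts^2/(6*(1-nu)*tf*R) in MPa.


Step 1: Compute numerator: Es * ts^2 = 130 * 353^2 = 16199170 (GPa*um^2)
Step 2: Compute denominator (R in um): 6*(1-nu)*tf*R = 6*0.72*0.8*46e6 = 158976000.0 (um^2)
Step 3: sigma (GPa) = 16199170 / 158976000.0 = 1.01897e-01 GPa
Step 4: Convert to MPa (x1000): sigma = 101.9 MPa


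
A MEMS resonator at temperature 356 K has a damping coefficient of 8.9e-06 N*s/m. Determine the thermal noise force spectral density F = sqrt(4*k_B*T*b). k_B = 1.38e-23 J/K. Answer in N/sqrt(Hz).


Step 1: Compute 4 * k_B * T * b
= 4 * 1.38e-23 * 356 * 8.9e-06
= 1.7490e-25 N^2/Hz
Step 2: F_noise = sqrt(1.7490e-25)
F_noise = 4.18e-13 N/sqrt(Hz)


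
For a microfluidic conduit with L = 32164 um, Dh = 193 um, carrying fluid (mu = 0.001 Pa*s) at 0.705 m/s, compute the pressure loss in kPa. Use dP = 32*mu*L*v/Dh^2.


Step 1: Convert to SI: L = 32164e-6 m, Dh = 193e-6 m
Step 2: dP = 32 * 0.001 * 32164e-6 * 0.705 / (193e-6)^2
Step 3: dP = 19480.25 Pa
Step 4: Convert to kPa: dP = 19.48 kPa


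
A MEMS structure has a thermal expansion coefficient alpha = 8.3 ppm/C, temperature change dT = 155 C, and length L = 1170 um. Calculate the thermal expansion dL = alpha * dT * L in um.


Step 1: Convert CTE: alpha = 8.3 ppm/C = 8.3e-6 /C
Step 2: dL = 8.3e-6 * 155 * 1170
dL = 1.5052 um


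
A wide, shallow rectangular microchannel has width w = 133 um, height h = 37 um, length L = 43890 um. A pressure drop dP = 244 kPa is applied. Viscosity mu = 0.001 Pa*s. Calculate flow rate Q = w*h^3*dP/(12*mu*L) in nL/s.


Step 1: Convert all dimensions to SI (meters).
w = 133e-6 m, h = 37e-6 m, L = 43890e-6 m, dP = 244e3 Pa
Step 2: Q = w * h^3 * dP / (12 * mu * L)
Q = 133e-6 * (37e-6)^3 * 244e3 / (12 * 0.001 * 43890e-6) = 3.12104343e-09 m^3/s
Step 3: Convert Q from m^3/s to nL/s (1 m^3 = 1e12 nL, so multiply by 1e12).
Q = 3121.043 nL/s


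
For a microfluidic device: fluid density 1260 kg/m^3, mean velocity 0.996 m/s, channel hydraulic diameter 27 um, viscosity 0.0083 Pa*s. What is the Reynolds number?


Step 1: Convert Dh to meters: Dh = 27e-6 m
Step 2: Re = rho * v * Dh / mu
Re = 1260 * 0.996 * 27e-6 / 0.0083
Re = 4.082


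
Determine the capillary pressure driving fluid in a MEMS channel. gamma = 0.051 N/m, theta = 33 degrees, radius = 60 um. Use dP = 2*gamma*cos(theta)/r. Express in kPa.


Step 1: cos(33 deg) = 0.8387
Step 2: Convert r to m: r = 60e-6 m
Step 3: dP = 2 * 0.051 * 0.8387 / 60e-6 = 1425.8 Pa
Step 4: Convert Pa to kPa (divide by 1000).
dP = 1.43 kPa


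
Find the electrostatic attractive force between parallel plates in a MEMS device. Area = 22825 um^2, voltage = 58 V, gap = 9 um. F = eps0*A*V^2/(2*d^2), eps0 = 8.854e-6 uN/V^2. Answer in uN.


Step 1: Identify parameters.
eps0 = 8.854e-6 uN/V^2, A = 22825 um^2, V = 58 V, d = 9 um
Step 2: Compute V^2 = 58^2 = 3364
Step 3: Compute d^2 = 9^2 = 81
Step 4: F = 0.5 * 8.854e-6 * 22825 * 3364 / 81
F = 4.197 uN


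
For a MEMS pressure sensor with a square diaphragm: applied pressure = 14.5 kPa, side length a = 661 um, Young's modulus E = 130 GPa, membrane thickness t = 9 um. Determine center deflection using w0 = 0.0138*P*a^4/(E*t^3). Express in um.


Step 1: Convert pressure to compatible units (E is in GPa, so P in GPa).
P = 14.5 kPa = 14.5e-6 GPa
Step 2: Compute numerator: 0.0138 * P * a^4.
a^4 = 661^4 = 190899960241
numerator = 0.0138 * 14.5e-6 * 190899960241 = 3.81991e+04
Step 3: Compute denominator: E * t^3 = 130 * 9^3 = 94770
Step 4: w0 = numerator / denominator = 3.81991e+04 / 94770 = 0.4031 um


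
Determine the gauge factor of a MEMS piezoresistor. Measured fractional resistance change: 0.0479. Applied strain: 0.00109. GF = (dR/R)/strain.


Step 1: Identify values.
dR/R = 0.0479, strain = 0.00109
Step 2: GF = (dR/R) / strain = 0.0479 / 0.00109
GF = 43.9


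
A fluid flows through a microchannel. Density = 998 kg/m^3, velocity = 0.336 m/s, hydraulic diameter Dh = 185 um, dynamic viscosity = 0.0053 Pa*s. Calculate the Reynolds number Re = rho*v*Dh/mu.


Step 1: Convert Dh to meters: Dh = 185e-6 m
Step 2: Re = rho * v * Dh / mu
Re = 998 * 0.336 * 185e-6 / 0.0053
Re = 11.705


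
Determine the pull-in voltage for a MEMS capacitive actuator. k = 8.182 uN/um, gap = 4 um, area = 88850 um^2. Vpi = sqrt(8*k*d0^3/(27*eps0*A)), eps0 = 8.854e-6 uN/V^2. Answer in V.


Step 1: Compute numerator: 8 * k * d0^3 = 8 * 8.182 * 4^3 = 4189.184
Step 2: Compute denominator: 27 * eps0 * A = 27 * 8.854e-6 * 88850 = 21.240303
Step 3: Vpi = sqrt(4189.184 / 21.240303)
Vpi = 14.04 V


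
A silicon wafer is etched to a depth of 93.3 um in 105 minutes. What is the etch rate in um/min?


Step 1: Etch rate = depth / time
Step 2: rate = 93.3 / 105
rate = 0.889 um/min


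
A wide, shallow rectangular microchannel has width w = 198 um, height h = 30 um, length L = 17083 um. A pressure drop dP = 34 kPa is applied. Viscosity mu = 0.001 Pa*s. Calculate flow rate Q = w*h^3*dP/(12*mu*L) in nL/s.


Step 1: Convert all dimensions to SI (meters).
w = 198e-6 m, h = 30e-6 m, L = 17083e-6 m, dP = 34e3 Pa
Step 2: Q = w * h^3 * dP / (12 * mu * L)
Q = 198e-6 * (30e-6)^3 * 34e3 / (12 * 0.001 * 17083e-6) = 8.8667096e-10 m^3/s
Step 3: Convert Q from m^3/s to nL/s (1 m^3 = 1e12 nL, so multiply by 1e12).
Q = 886.671 nL/s
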